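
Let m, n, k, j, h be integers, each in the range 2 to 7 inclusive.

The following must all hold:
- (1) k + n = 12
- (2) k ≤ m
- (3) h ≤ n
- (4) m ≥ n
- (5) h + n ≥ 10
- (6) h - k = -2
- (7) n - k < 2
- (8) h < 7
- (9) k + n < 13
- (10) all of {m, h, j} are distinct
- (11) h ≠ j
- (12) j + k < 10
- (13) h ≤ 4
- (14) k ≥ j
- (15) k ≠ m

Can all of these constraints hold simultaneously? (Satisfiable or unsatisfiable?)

One satisfying assignment is m = 7, n = 6, k = 6, j = 2, h = 4.
For the less obvious constraints — constraint 1: k + n = 12; constraint 5: h + n = 10 — and the others hold by inspection.

Satisfiable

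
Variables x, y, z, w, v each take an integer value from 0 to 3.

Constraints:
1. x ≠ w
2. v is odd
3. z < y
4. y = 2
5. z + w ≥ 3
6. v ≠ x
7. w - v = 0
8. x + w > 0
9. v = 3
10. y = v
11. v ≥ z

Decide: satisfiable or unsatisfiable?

Unsatisfiable

Constraint 4 fixes y = 2 and constraint 9 fixes v = 3, but constraint 10 requires y = v. Since 2 ≠ 3, contradiction.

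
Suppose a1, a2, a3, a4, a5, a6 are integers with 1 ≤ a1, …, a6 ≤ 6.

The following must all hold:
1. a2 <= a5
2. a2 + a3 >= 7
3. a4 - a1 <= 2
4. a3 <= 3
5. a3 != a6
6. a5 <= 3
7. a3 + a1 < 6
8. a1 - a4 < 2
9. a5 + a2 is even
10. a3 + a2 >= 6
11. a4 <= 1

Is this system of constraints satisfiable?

From constraints 1 and 6: a2 ≤ a5 ≤ 3. From constraint 4: a3 ≤ 3. Hence a2 + a3 ≤ 6. But constraint 2 requires a2 + a3 ≥ 7, and 7 > 6. Contradiction.

Unsatisfiable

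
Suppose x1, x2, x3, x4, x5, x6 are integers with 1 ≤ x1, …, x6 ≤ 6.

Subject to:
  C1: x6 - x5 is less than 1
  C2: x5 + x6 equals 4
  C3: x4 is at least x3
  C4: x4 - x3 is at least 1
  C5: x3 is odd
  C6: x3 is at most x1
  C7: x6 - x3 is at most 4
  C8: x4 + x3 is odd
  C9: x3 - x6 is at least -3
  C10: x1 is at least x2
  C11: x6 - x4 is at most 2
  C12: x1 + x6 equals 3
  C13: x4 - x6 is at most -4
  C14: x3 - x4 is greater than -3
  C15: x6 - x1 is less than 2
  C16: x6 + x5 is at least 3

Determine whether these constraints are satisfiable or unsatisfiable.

Unsatisfiable

Constraints 4, 9, and 13 give x4 − x3 ≥ 1, x3 − x6 ≥ -3, x6 − x4 ≥ 4.
Adding all 3 inequalities: the left sides telescope to 0, and the right sides sum to 1 + (-3) + 4 = 2. So 0 ≥ 2, which is false.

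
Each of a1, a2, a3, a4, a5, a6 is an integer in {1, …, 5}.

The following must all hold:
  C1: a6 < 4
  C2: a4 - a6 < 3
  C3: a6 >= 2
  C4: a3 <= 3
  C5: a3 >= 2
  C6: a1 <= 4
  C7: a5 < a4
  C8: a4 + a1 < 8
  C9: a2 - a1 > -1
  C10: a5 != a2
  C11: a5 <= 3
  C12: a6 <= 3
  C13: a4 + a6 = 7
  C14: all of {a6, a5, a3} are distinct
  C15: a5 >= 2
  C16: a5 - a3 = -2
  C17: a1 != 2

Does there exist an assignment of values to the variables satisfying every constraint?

Constraints 3, 4, 5, 11, 12, and 15 confine each of a6, a5, a3 to the 2 values {2, 3}.
Constraint 14 requires all 3 of them to be distinct, but only 2 values are available — impossible by the pigeonhole principle.

Unsatisfiable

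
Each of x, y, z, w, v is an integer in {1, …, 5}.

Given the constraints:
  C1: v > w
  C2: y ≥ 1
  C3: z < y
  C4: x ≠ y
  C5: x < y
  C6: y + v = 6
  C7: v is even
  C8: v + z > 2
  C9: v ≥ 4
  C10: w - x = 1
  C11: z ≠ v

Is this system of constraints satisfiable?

Satisfiable

Take x = 1, y = 2, z = 1, w = 2, v = 4. Then constraint 6: y + v = 6; constraint 8: v + z = 5, and every other listed constraint is also met.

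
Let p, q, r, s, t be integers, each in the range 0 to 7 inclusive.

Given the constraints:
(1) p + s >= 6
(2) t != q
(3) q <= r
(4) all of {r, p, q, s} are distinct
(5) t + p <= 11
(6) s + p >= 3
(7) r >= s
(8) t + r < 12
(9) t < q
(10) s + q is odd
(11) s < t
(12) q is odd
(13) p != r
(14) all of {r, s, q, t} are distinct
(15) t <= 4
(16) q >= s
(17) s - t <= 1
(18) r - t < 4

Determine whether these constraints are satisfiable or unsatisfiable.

Satisfiable

Try p = 4, q = 5, r = 7, s = 2, t = 4.
Check constraint 1: p + s = 6; constraint 5: t + p = 8; constraint 6: s + p = 6. The remaining constraints are straightforward to verify.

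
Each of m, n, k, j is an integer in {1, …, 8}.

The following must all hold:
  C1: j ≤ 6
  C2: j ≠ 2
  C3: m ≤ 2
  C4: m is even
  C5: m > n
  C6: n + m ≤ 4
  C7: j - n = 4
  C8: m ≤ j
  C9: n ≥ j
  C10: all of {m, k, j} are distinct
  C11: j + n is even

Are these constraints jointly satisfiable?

Constraints 5, 8, and 9 give m ≤ j, j ≤ n, n < m. Chaining: m ≤ j ≤ n < m, which forces m < m — impossible.

Unsatisfiable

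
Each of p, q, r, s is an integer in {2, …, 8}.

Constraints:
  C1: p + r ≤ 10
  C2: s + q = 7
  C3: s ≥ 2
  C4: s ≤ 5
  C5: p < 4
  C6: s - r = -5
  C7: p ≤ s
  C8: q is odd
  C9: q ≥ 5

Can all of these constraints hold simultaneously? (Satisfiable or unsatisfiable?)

Satisfiable

One satisfying assignment is p = 2, q = 5, r = 7, s = 2.
For the less obvious constraints — constraint 1: p + r = 9; constraint 2: s + q = 7 — and the others hold by inspection.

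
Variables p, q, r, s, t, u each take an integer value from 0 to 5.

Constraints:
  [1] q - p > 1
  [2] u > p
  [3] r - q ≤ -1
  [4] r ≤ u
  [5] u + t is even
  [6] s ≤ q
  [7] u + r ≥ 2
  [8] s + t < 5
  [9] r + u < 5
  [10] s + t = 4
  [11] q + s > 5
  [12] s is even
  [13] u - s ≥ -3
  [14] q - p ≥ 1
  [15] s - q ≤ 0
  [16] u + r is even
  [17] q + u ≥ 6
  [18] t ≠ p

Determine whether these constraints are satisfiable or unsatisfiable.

The assignment p = 1, q = 4, r = 0, s = 4, t = 0, u = 4 works:
  constraint 1 holds since q - p = 3.
  constraint 3 holds since r - q = -4.
  constraint 7 holds since u + r = 4.
The rest check out directly.

Satisfiable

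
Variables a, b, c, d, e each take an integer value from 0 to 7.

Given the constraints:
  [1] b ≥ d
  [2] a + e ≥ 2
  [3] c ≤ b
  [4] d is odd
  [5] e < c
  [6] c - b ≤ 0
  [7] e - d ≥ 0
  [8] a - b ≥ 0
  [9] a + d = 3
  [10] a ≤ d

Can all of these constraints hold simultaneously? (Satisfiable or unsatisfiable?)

Unsatisfiable

Constraints 3, 5, 7, 8, and 10 give c ≤ b, b ≤ a, a ≤ d, d ≤ e, e < c. Chaining: c ≤ b ≤ a ≤ d ≤ e < c, which forces c < c — impossible.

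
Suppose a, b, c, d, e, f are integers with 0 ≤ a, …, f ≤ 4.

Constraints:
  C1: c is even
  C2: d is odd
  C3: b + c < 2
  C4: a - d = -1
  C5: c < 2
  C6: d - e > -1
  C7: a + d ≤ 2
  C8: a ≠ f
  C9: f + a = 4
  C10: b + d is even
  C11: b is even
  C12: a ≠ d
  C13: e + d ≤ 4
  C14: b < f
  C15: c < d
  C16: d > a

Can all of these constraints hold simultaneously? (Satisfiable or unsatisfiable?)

Constraint 11 makes b even and constraint 2 makes d odd, so b + d must be odd. Constraint 10 says b + d is even — contradiction.

Unsatisfiable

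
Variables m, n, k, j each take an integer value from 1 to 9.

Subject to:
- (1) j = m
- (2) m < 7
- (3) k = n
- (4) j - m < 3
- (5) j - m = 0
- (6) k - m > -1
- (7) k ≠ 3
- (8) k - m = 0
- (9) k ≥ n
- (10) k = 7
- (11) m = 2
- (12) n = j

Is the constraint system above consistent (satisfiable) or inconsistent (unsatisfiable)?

Constraint 10 fixes k = 7 and constraint 11 fixes m = 2. Constraints 1, 3, and 12 give k = n = j = m, so k = m. But 7 ≠ 2 — contradiction.

Unsatisfiable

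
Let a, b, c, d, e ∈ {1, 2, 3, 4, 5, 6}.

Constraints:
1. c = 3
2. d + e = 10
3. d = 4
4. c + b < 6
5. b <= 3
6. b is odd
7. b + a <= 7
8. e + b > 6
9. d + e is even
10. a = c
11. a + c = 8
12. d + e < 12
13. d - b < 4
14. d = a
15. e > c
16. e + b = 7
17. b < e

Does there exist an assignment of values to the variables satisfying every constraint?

Unsatisfiable

Constraint 3 fixes d = 4 and constraint 1 fixes c = 3. Constraints 10 and 14 give d = a = c, so d = c. But 4 ≠ 3 — contradiction.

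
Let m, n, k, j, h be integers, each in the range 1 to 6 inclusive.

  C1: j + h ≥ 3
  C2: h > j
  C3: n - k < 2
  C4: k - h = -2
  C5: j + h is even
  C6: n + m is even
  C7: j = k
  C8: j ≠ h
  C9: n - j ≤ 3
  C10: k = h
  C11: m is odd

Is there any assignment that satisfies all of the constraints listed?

From constraints 7 and 10, j = k = h, so j = h. But constraint 8 says j ≠ h. Contradiction.

Unsatisfiable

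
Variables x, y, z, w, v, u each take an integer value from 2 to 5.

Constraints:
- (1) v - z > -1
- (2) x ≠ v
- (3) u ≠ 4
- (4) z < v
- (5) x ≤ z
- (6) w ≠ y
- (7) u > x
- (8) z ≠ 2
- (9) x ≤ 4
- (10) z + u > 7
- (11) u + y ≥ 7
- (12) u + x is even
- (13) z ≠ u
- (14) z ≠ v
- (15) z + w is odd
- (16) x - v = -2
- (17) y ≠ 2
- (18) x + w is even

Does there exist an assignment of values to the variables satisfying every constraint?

The assignment x = 3, y = 5, z = 4, w = 3, v = 5, u = 5 works:
  constraint 1 holds since v - z = 1.
  constraint 10 holds since z + u = 9.
  constraint 11 holds since u + y = 10.
The rest check out directly.

Satisfiable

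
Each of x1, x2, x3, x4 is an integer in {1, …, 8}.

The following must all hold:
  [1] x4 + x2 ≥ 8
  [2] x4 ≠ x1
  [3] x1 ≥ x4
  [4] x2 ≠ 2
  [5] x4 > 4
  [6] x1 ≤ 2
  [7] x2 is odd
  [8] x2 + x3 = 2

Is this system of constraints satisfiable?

Unsatisfiable

From constraint 5: x4 ≥ 5. From constraints 3 and 6: x4 ≤ x1 and x1 ≤ 2, so x4 ≤ 2. But 2 < 5, so no value of x4 works.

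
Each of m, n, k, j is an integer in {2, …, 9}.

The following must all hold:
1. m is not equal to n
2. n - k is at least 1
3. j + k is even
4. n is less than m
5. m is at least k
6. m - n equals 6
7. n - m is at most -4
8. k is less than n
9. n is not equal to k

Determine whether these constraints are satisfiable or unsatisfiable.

The assignment m = 9, n = 3, k = 2, j = 2 works:
  constraint 2 holds since n - k = 1.
  constraint 6 holds since m - n = 6.
  constraint 7 holds since n - m = -6.
The rest check out directly.

Satisfiable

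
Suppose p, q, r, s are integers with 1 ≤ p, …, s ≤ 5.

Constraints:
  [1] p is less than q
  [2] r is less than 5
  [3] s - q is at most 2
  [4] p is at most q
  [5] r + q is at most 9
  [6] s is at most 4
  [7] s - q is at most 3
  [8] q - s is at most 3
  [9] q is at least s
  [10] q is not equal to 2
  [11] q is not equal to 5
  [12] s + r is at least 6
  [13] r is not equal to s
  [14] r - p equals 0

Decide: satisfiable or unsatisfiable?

Satisfiable

Setting (p, q, r, s) = (2, 4, 2, 4) satisfies everything: constraint 3: s - q = 0; constraint 5: r + q = 6, and the others follow.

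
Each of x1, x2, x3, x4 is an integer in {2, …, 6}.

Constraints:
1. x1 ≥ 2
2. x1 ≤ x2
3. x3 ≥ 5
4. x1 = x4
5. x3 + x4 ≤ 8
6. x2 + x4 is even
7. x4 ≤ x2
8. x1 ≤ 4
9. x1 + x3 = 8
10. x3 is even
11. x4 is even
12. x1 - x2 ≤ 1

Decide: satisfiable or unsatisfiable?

One satisfying assignment is x1 = 2, x2 = 2, x3 = 6, x4 = 2.
For the less obvious constraints — constraint 5: x3 + x4 = 8; constraint 9: x1 + x3 = 8; constraint 12: x1 - x2 = 0 — and the others hold by inspection.

Satisfiable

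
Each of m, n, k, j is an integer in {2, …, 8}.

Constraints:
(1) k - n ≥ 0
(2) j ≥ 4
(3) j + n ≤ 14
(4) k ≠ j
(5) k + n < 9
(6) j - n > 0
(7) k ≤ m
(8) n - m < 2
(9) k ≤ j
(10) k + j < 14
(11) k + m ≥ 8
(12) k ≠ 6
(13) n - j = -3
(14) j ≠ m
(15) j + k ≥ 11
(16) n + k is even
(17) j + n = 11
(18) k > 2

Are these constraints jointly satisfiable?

Satisfiable

One satisfying assignment is m = 5, n = 4, k = 4, j = 7.
For the less obvious constraints — constraint 1: k - n = 0; constraint 3: j + n = 11; constraint 5: k + n = 8 — and the others hold by inspection.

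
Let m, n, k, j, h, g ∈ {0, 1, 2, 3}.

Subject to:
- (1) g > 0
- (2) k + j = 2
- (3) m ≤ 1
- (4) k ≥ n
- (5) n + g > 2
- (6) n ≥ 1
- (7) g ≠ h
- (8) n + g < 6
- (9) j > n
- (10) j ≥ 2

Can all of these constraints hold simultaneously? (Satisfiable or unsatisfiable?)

From constraints 4 and 6: k ≥ n ≥ 1. From constraint 10: j ≥ 2. Hence k + j ≥ 3. But constraint 2 requires k + j = 2, and 2 < 3. Contradiction.

Unsatisfiable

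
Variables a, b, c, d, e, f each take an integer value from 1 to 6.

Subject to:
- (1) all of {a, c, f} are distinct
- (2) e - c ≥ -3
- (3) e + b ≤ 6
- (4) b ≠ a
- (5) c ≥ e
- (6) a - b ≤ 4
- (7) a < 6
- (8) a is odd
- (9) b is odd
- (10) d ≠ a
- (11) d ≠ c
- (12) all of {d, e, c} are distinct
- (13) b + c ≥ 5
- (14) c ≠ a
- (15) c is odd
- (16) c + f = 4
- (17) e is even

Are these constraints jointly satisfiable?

One satisfying assignment is a = 5, b = 3, c = 3, d = 4, e = 2, f = 1.
For the less obvious constraints — constraint 2: e - c = -1; constraint 3: e + b = 5; constraint 6: a - b = 2 — and the others hold by inspection.

Satisfiable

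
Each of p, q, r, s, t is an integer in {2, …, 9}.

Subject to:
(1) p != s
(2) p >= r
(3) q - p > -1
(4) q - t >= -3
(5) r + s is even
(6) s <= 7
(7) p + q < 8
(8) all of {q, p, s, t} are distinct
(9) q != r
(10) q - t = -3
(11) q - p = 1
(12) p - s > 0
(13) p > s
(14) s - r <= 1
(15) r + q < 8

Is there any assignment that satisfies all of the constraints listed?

Satisfiable

The assignment p = 3, q = 4, r = 2, s = 2, t = 7 works:
  constraint 3 holds since q - p = 1.
  constraint 4 holds since q - t = -3.
The rest check out directly.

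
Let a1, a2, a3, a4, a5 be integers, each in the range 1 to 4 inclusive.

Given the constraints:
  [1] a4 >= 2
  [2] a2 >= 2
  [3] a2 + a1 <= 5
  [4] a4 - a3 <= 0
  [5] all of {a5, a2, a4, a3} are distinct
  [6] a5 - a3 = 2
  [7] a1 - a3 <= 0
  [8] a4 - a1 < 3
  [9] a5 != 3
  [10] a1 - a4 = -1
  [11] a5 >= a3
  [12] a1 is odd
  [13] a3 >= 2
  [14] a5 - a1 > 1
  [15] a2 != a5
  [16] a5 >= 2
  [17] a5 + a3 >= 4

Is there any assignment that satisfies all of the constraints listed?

Unsatisfiable

Constraints 1, 2, 13, and 16 confine each of a5, a2, a4, a3 to the 3 values {2, …, 4} (the domain already gives each ≤ 4).
Constraint 5 requires all 4 of them to be distinct, but only 3 values are available — impossible by the pigeonhole principle.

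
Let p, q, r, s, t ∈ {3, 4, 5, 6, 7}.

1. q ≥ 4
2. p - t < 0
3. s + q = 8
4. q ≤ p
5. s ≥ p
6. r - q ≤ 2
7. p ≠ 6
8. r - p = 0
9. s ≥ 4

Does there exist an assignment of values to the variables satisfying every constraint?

Satisfiable

The assignment p = 4, q = 4, r = 4, s = 4, t = 7 works:
  constraint 2 holds since p - t = -3.
  constraint 3 holds since s + q = 8.
  constraint 6 holds since r - q = 0.
The rest check out directly.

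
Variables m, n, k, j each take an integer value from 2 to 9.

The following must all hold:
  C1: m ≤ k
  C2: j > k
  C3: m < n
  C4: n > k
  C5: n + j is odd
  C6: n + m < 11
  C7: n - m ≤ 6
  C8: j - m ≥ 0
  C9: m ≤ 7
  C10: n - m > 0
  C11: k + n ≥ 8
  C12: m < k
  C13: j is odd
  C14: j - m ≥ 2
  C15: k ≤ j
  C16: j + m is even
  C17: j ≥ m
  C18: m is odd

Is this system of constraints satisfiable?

The assignment m = 3, n = 6, k = 4, j = 5 works:
  constraint 6 holds since n + m = 9.
  constraint 7 holds since n - m = 3.
  constraint 8 holds since j - m = 2.
The rest check out directly.

Satisfiable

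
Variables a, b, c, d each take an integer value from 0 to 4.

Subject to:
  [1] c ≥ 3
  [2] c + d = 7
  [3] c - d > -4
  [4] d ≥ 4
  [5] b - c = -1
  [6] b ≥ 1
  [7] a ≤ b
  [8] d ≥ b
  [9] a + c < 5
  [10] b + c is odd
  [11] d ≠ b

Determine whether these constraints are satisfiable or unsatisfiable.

Satisfiable

Try a = 0, b = 2, c = 3, d = 4.
Check constraint 2: c + d = 7; constraint 3: c - d = -1. The remaining constraints are straightforward to verify.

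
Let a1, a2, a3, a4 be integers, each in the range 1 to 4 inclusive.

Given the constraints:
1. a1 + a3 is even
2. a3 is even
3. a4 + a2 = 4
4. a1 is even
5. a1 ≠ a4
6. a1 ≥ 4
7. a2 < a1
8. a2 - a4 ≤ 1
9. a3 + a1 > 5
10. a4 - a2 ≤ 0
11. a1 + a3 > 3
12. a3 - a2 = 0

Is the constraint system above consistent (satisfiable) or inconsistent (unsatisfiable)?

Try a1 = 4, a2 = 2, a3 = 2, a4 = 2.
Check constraint 3: a4 + a2 = 4; constraint 8: a2 - a4 = 0; constraint 9: a3 + a1 = 6. The remaining constraints are straightforward to verify.

Satisfiable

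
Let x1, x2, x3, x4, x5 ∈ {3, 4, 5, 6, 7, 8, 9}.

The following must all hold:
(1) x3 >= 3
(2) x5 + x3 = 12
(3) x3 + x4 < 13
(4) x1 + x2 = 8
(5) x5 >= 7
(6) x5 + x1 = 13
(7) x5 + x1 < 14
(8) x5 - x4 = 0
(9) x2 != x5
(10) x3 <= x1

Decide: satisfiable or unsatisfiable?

Take x1 = 5, x2 = 3, x3 = 4, x4 = 8, x5 = 8. Then constraint 2: x5 + x3 = 12; constraint 3: x3 + x4 = 12; constraint 4: x1 + x2 = 8, and every other listed constraint is also met.

Satisfiable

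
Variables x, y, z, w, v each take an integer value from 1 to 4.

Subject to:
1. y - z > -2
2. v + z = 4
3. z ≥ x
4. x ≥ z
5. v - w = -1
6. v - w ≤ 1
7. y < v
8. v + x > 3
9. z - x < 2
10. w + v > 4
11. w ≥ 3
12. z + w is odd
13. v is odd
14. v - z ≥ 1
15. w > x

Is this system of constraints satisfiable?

Satisfiable

Take x = 1, y = 1, z = 1, w = 4, v = 3. Then constraint 1: y - z = 0; constraint 2: v + z = 4, and every other listed constraint is also met.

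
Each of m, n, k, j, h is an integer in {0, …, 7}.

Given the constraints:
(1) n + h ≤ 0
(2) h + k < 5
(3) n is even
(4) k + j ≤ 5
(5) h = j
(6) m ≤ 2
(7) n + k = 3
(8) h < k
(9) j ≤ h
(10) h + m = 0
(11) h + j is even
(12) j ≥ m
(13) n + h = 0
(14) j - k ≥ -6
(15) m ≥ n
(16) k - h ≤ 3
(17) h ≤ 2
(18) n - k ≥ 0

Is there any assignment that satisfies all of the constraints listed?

Unsatisfiable

Constraints 8, 9, 12, 15, and 18 give h < k, k ≤ n, n ≤ m, m ≤ j, j ≤ h. Chaining: h < k ≤ n ≤ m ≤ j ≤ h, which forces h < h — impossible.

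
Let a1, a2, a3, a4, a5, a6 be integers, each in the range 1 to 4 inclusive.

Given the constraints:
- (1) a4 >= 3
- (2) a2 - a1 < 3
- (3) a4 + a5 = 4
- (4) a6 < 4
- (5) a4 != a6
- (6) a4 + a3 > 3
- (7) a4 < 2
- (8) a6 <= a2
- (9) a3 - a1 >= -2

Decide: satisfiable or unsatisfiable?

From constraint 1: a4 ≥ 3. From constraint 7: a4 ≤ 1. But 1 < 3, so no value of a4 works.

Unsatisfiable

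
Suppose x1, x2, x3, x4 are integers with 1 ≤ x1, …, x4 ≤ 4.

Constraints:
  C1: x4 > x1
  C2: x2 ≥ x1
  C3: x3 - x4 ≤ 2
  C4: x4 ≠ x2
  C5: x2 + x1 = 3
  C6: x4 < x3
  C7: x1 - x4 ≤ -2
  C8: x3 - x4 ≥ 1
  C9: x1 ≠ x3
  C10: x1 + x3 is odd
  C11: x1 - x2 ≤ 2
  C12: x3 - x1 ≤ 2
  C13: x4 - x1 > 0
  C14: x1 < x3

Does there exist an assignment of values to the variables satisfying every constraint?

Unsatisfiable

Constraints 7, 8, and 12 give x1 − x3 ≥ -2, x3 − x4 ≥ 1, x4 − x1 ≥ 2.
Adding all 3 inequalities: the left sides telescope to 0, and the right sides sum to (-2) + 1 + 2 = 1. So 0 ≥ 1, which is false.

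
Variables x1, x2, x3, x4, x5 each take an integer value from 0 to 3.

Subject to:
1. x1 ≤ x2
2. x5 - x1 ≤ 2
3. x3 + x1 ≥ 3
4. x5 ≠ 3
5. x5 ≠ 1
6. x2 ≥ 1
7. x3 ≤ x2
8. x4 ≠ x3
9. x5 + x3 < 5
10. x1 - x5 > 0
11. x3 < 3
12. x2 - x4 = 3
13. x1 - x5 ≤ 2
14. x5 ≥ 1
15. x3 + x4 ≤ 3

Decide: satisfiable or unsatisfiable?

Satisfiable

One satisfying assignment is x1 = 3, x2 = 3, x3 = 1, x4 = 0, x5 = 2.
For the less obvious constraints — constraint 2: x5 - x1 = -1; constraint 3: x3 + x1 = 4 — and the others hold by inspection.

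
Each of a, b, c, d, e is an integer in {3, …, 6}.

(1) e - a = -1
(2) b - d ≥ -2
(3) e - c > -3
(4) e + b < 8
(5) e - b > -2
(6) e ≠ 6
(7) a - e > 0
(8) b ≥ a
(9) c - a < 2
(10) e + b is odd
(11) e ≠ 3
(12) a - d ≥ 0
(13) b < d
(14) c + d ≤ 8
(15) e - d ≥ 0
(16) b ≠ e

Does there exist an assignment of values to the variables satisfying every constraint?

Unsatisfiable

Constraints 7, 8, 13, and 15 give a ≤ b, b < d, d ≤ e, e < a. Chaining: a ≤ b < d ≤ e < a, which forces a < a — impossible.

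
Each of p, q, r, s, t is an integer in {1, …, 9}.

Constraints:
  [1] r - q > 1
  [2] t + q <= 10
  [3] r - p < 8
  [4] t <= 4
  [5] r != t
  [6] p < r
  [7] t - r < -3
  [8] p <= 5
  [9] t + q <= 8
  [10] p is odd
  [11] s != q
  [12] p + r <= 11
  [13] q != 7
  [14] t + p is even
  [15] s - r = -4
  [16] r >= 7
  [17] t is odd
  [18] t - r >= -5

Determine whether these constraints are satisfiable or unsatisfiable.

The assignment p = 1, q = 4, r = 7, s = 3, t = 3 works:
  constraint 1 holds since r - q = 3.
  constraint 2 holds since t + q = 7.
The rest check out directly.

Satisfiable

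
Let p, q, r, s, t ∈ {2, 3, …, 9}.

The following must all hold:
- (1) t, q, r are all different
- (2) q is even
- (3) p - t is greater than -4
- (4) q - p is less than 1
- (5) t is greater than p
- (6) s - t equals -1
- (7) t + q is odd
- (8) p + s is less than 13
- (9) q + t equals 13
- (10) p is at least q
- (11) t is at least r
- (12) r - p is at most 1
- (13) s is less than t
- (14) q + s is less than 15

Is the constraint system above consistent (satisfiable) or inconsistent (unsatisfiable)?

Try p = 6, q = 6, r = 4, s = 6, t = 7.
Check constraint 3: p - t = -1; constraint 4: q - p = 0. The remaining constraints are straightforward to verify.

Satisfiable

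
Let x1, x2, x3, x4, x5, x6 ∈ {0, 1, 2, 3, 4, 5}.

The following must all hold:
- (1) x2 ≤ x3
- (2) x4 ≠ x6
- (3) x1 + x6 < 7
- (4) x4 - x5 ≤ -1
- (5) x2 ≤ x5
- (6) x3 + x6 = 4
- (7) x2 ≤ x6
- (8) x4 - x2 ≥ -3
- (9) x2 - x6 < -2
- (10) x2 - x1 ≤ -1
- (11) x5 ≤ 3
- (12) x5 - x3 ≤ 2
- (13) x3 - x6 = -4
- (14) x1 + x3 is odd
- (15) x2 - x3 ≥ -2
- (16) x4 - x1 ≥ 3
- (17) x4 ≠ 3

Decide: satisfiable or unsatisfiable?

Constraints 4, 10, 12, 15, and 16 give x4 − x1 ≥ 3, x1 − x2 ≥ 1, x2 − x3 ≥ -2, x3 − x5 ≥ -2, x5 − x4 ≥ 1.
Adding all 5 inequalities: the left sides telescope to 0, and the right sides sum to 3 + 1 + (-2) + (-2) + 1 = 1. So 0 ≥ 1, which is false.

Unsatisfiable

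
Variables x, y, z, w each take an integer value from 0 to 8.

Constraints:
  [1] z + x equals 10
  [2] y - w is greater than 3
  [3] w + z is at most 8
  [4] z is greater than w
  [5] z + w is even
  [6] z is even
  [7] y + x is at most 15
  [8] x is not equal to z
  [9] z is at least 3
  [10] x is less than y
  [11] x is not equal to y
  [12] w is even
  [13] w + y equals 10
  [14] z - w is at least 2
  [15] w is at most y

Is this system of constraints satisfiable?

Satisfiable

Take x = 6, y = 8, z = 4, w = 2. Then constraint 1: z + x = 10; constraint 2: y - w = 6; constraint 3: w + z = 6, and every other listed constraint is also met.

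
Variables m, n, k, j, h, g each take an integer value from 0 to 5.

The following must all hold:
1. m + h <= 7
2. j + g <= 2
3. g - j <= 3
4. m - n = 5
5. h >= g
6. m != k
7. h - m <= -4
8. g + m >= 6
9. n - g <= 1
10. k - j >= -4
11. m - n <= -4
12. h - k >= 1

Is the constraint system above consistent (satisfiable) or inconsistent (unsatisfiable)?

Unsatisfiable

Constraints 3, 7, 9, 10, 11, and 12 give m − h ≥ 4, h − k ≥ 1, k − j ≥ -4, j − g ≥ -3, g − n ≥ -1, n − m ≥ 4.
Adding all 6 inequalities: the left sides telescope to 0, and the right sides sum to 4 + 1 + (-4) + (-3) + (-1) + 4 = 1. So 0 ≥ 1, which is false.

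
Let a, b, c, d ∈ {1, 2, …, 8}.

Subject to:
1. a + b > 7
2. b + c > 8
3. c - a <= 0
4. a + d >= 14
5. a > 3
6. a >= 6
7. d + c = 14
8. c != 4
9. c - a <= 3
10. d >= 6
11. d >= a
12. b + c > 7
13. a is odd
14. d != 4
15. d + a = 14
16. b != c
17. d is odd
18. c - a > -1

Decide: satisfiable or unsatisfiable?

Try a = 7, b = 3, c = 7, d = 7.
Check constraint 1: a + b = 10; constraint 2: b + c = 10; constraint 3: c - a = 0. The remaining constraints are straightforward to verify.

Satisfiable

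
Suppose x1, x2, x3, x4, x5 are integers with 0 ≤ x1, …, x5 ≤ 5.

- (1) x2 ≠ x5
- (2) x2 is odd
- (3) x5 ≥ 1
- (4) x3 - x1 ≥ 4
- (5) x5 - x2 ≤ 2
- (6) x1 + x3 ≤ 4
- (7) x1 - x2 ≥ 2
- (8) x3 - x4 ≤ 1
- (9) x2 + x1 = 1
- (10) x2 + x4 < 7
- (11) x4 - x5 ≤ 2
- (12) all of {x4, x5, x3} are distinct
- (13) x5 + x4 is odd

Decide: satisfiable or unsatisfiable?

Unsatisfiable

Constraints 4, 5, 7, 8, and 11 give x2 − x5 ≥ -2, x5 − x4 ≥ -2, x4 − x3 ≥ -1, x3 − x1 ≥ 4, x1 − x2 ≥ 2.
Adding all 5 inequalities: the left sides telescope to 0, and the right sides sum to (-2) + (-2) + (-1) + 4 + 2 = 1. So 0 ≥ 1, which is false.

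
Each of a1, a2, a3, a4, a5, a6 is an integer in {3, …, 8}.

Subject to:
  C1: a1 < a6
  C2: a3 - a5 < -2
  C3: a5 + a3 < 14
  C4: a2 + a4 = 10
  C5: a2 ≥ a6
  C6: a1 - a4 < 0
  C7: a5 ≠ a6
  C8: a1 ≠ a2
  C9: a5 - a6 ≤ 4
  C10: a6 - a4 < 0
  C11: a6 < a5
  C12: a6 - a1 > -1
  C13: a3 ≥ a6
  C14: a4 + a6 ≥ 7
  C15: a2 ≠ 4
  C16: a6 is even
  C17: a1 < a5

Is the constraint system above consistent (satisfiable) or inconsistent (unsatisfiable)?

One satisfying assignment is a1 = 3, a2 = 5, a3 = 4, a4 = 5, a5 = 7, a6 = 4.
For the less obvious constraints — constraint 2: a3 - a5 = -3; constraint 3: a5 + a3 = 11; constraint 4: a2 + a4 = 10 — and the others hold by inspection.

Satisfiable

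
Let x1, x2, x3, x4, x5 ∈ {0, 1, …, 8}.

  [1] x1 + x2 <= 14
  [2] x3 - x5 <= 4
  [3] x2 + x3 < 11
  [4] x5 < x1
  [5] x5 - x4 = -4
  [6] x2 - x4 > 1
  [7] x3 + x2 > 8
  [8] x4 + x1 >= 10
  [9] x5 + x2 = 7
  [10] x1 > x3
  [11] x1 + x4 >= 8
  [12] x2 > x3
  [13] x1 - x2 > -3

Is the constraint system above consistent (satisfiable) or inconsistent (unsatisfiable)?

One satisfying assignment is x1 = 7, x2 = 7, x3 = 2, x4 = 4, x5 = 0.
For the less obvious constraints — constraint 1: x1 + x2 = 14; constraint 2: x3 - x5 = 2 — and the others hold by inspection.

Satisfiable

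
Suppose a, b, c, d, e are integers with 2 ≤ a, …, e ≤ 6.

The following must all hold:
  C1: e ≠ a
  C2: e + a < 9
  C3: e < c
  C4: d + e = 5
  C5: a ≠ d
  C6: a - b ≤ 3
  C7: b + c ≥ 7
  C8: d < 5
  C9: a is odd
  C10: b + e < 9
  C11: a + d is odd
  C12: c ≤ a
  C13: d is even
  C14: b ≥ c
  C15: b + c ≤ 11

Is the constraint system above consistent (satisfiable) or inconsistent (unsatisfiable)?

Satisfiable

One satisfying assignment is a = 5, b = 5, c = 5, d = 2, e = 3.
For the less obvious constraints — constraint 2: e + a = 8; constraint 4: d + e = 5 — and the others hold by inspection.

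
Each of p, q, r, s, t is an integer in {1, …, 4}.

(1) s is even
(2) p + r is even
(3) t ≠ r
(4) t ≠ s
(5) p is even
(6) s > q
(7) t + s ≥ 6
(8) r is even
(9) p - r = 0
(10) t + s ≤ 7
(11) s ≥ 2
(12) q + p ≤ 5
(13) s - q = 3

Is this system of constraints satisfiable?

One satisfying assignment is p = 2, q = 1, r = 2, s = 4, t = 3.
For the less obvious constraints — constraint 7: t + s = 7; constraint 9: p - r = 0 — and the others hold by inspection.

Satisfiable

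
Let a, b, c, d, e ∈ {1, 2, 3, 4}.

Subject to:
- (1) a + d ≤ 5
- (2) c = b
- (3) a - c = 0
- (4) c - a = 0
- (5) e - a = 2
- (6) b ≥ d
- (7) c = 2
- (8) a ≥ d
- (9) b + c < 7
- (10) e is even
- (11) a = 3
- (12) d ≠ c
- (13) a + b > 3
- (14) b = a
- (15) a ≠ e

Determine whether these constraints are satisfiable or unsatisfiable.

Unsatisfiable

Constraint 7 fixes c = 2 and constraint 11 fixes a = 3. Constraints 2 and 14 give c = b = a, so c = a. But 2 ≠ 3 — contradiction.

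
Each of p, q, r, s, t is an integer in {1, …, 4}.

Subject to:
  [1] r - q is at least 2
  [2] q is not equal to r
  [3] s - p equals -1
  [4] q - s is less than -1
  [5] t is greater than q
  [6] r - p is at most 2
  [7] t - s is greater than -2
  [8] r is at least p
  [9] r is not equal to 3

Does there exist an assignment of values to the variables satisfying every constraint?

Try p = 4, q = 1, r = 4, s = 3, t = 4.
Check constraint 1: r - q = 3; constraint 3: s - p = -1. The remaining constraints are straightforward to verify.

Satisfiable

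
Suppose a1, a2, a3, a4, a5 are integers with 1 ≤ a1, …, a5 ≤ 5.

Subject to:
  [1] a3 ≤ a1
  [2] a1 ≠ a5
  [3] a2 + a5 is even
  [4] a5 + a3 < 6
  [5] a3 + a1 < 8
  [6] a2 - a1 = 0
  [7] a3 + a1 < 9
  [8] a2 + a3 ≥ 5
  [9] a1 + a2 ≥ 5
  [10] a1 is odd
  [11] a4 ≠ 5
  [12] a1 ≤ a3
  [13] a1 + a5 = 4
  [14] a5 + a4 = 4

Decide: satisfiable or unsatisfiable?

Setting (a1, a2, a3, a4, a5) = (3, 3, 3, 3, 1) satisfies everything: constraint 4: a5 + a3 = 4; constraint 5: a3 + a1 = 6, and the others follow.

Satisfiable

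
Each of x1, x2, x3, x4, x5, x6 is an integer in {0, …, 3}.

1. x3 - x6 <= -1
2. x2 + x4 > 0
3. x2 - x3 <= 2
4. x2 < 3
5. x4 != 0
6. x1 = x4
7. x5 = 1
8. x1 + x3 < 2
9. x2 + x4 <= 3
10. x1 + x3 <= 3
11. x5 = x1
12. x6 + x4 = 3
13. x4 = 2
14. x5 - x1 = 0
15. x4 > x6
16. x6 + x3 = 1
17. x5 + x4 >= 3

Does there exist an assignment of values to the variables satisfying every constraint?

Unsatisfiable

Constraint 7 fixes x5 = 1 and constraint 13 fixes x4 = 2. Constraints 6 and 11 give x5 = x1 = x4, so x5 = x4. But 1 ≠ 2 — contradiction.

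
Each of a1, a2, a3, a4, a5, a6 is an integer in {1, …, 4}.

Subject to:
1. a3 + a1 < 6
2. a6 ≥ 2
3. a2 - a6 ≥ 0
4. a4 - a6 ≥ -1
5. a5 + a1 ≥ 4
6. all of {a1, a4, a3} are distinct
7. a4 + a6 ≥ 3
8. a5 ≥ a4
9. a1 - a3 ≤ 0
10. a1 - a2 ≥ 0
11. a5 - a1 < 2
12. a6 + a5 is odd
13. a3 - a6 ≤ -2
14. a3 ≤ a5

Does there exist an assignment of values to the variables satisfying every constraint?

Unsatisfiable

Constraints 3, 9, 10, and 13 give a6 − a3 ≥ 2, a3 − a1 ≥ 0, a1 − a2 ≥ 0, a2 − a6 ≥ 0.
Adding all 4 inequalities: the left sides telescope to 0, and the right sides sum to 2 + 0 + 0 + 0 = 2. So 0 ≥ 2, which is false.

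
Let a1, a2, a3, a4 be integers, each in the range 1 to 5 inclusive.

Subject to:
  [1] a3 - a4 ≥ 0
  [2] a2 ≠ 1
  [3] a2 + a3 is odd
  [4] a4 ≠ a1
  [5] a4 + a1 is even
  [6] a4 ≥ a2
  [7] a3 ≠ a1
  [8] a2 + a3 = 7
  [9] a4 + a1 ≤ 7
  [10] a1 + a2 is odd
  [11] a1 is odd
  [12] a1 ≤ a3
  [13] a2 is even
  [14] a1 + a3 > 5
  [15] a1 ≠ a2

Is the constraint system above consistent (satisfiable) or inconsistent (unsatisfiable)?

Satisfiable

Setting (a1, a2, a3, a4) = (1, 2, 5, 3) satisfies everything: constraint 1: a3 - a4 = 2; constraint 8: a2 + a3 = 7, and the others follow.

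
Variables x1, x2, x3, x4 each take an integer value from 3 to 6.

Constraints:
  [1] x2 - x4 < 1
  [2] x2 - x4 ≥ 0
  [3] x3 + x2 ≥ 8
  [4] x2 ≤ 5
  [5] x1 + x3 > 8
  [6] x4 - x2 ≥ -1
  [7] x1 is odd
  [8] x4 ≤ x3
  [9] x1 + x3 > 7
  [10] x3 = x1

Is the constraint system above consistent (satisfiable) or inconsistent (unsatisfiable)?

Satisfiable

Take x1 = 5, x2 = 5, x3 = 5, x4 = 5. Then constraint 1: x2 - x4 = 0; constraint 2: x2 - x4 = 0, and every other listed constraint is also met.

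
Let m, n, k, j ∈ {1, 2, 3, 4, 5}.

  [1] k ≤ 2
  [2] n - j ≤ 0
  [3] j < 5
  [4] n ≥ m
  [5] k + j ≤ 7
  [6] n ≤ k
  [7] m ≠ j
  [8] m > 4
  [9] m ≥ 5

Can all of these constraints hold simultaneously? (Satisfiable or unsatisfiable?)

Unsatisfiable

From constraints 4 and 9: n ≥ m and m ≥ 5, so n ≥ 5. From constraints 1 and 6: n ≤ k and k ≤ 2, so n ≤ 2. But 2 < 5, so no value of n works.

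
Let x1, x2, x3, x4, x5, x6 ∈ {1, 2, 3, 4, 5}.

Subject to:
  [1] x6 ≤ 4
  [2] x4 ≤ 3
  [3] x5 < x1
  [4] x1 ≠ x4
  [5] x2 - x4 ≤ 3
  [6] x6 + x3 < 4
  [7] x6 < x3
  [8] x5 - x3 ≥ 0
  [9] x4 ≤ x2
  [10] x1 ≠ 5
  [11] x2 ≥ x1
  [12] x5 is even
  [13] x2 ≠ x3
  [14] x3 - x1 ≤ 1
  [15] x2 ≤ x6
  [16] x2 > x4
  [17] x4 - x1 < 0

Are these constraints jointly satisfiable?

Unsatisfiable

Constraints 3, 7, 8, 11, and 15 give x2 ≤ x6, x6 < x3, x3 ≤ x5, x5 < x1, x1 ≤ x2. Chaining: x2 ≤ x6 < x3 ≤ x5 < x1 ≤ x2, which forces x2 < x2 — impossible.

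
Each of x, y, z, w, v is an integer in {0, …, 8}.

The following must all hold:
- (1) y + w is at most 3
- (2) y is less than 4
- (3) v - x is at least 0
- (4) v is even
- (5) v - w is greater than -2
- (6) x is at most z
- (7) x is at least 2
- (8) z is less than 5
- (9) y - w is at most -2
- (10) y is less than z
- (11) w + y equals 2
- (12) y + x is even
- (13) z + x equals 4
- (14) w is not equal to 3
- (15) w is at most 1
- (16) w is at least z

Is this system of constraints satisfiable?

Unsatisfiable

From constraints 6 and 7: z ≥ x and x ≥ 2, so z ≥ 2. From constraints 15 and 16: z ≤ w and w ≤ 1, so z ≤ 1. But 1 < 2, so no value of z works.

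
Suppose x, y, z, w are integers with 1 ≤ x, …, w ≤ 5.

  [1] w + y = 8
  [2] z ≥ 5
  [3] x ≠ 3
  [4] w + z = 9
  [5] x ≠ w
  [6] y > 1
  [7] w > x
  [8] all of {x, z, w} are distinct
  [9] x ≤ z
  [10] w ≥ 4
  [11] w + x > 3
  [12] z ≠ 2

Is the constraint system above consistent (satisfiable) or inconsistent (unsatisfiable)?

Take x = 2, y = 4, z = 5, w = 4. Then constraint 1: w + y = 8; constraint 4: w + z = 9, and every other listed constraint is also met.

Satisfiable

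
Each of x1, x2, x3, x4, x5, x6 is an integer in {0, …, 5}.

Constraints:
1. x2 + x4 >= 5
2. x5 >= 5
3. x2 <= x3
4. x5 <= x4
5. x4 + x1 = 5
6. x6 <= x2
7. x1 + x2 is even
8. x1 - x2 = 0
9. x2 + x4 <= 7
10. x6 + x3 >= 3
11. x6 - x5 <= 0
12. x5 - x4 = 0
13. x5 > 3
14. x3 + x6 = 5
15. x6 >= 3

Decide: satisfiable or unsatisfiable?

From constraints 6 and 15: x2 ≥ x6 ≥ 3. From constraints 2 and 4: x4 ≥ x5 ≥ 5. Hence x2 + x4 ≥ 8. But constraint 9 requires x2 + x4 ≤ 7, and 7 < 8. Contradiction.

Unsatisfiable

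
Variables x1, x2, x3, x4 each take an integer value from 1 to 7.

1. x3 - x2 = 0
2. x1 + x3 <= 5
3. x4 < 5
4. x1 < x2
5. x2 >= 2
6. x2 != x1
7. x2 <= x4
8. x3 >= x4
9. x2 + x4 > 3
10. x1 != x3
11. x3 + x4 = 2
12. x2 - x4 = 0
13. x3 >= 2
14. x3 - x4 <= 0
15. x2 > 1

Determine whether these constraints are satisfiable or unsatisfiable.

Unsatisfiable

From constraint 13: x3 ≥ 2. From constraints 5 and 7: x4 ≥ x2 ≥ 2. Hence x3 + x4 ≥ 4. But constraint 11 requires x3 + x4 = 2, and 2 < 4. Contradiction.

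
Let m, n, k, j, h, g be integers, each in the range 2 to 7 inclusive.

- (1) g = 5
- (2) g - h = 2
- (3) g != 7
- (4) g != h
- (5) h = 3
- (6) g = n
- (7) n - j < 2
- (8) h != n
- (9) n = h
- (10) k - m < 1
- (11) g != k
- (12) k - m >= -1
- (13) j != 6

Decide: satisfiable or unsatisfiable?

Unsatisfiable

Constraint 1 fixes g = 5 and constraint 5 fixes h = 3. Constraints 6 and 9 give g = n = h, so g = h. But 5 ≠ 3 — contradiction.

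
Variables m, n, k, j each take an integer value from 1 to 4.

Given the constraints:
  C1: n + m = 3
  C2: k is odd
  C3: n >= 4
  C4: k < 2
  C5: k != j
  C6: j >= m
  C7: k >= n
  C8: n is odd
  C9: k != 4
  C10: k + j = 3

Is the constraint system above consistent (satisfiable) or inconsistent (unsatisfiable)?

Unsatisfiable

From constraints 3 and 7: k ≥ n and n ≥ 4, so k ≥ 4. From constraint 4: k ≤ 1. But 1 < 4, so no value of k works.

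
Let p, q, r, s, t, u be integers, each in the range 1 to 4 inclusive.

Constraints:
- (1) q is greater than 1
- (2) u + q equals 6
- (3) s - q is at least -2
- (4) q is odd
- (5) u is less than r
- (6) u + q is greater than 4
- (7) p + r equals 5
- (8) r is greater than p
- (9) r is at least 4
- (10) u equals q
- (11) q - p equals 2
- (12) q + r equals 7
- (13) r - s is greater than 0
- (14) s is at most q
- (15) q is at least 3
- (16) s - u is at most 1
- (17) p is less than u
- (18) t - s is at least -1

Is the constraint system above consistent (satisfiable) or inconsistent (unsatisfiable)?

One satisfying assignment is p = 1, q = 3, r = 4, s = 2, t = 3, u = 3.
For the less obvious constraints — constraint 2: u + q = 6; constraint 3: s - q = -1 — and the others hold by inspection.

Satisfiable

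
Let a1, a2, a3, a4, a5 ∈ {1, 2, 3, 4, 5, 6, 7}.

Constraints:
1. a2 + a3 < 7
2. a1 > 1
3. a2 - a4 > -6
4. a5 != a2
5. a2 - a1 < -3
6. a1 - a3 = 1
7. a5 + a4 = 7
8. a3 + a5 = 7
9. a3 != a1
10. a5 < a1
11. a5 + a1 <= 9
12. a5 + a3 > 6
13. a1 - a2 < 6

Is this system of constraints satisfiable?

Satisfiable

Setting (a1, a2, a3, a4, a5) = (6, 1, 5, 5, 2) satisfies everything: constraint 1: a2 + a3 = 6; constraint 3: a2 - a4 = -4; constraint 5: a2 - a1 = -5, and the others follow.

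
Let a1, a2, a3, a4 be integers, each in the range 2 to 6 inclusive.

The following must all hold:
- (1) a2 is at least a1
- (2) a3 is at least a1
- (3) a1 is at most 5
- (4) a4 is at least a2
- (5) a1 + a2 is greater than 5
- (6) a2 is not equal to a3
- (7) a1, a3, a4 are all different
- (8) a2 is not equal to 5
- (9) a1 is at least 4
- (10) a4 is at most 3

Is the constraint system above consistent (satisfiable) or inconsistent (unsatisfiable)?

From constraints 1 and 9: a2 ≥ a1 and a1 ≥ 4, so a2 ≥ 4. From constraints 4 and 10: a2 ≤ a4 and a4 ≤ 3, so a2 ≤ 3. But 3 < 4, so no value of a2 works.

Unsatisfiable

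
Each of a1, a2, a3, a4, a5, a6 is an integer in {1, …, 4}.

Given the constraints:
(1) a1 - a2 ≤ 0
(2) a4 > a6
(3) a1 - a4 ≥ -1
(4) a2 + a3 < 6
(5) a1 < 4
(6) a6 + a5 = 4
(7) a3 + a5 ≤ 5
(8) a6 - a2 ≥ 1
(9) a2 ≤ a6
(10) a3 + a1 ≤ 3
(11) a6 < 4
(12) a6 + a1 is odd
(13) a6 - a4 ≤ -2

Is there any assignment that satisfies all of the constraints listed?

Constraints 1, 3, 8, and 13 give a4 − a6 ≥ 2, a6 − a2 ≥ 1, a2 − a1 ≥ 0, a1 − a4 ≥ -1.
Adding all 4 inequalities: the left sides telescope to 0, and the right sides sum to 2 + 1 + 0 + (-1) = 2. So 0 ≥ 2, which is false.

Unsatisfiable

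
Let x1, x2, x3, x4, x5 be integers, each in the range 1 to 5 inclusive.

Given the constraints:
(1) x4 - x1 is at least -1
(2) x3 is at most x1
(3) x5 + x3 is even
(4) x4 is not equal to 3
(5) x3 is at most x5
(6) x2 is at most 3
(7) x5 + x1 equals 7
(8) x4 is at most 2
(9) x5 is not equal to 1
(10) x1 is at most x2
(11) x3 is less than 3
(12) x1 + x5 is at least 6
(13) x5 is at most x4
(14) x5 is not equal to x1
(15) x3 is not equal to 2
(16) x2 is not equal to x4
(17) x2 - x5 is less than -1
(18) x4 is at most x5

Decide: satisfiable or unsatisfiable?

Unsatisfiable

From constraints 8 and 13: x5 ≤ x4 ≤ 2. From constraints 6 and 10: x1 ≤ x2 ≤ 3. Hence x5 + x1 ≤ 5. But constraint 7 requires x5 + x1 = 7, and 7 > 5. Contradiction.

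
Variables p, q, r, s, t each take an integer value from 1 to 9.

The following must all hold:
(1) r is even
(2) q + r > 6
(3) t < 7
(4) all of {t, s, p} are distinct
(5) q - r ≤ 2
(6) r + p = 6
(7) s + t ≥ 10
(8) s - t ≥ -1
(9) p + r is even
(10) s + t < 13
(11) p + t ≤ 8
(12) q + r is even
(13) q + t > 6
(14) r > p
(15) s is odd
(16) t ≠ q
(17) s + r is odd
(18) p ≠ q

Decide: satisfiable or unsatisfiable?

Try p = 2, q = 4, r = 4, s = 7, t = 5.
Check constraint 2: q + r = 8; constraint 5: q - r = 0; constraint 6: r + p = 6. The remaining constraints are straightforward to verify.

Satisfiable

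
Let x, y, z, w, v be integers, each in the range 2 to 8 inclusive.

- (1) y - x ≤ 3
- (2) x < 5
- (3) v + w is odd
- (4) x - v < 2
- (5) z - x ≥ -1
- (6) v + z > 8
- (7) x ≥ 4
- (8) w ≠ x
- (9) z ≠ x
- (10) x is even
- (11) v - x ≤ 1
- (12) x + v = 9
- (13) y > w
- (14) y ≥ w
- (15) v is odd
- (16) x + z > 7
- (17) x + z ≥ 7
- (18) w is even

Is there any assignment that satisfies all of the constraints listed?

Satisfiable

The assignment x = 4, y = 5, z = 5, w = 2, v = 5 works:
  constraint 1 holds since y - x = 1.
  constraint 4 holds since x - v = -1.
The rest check out directly.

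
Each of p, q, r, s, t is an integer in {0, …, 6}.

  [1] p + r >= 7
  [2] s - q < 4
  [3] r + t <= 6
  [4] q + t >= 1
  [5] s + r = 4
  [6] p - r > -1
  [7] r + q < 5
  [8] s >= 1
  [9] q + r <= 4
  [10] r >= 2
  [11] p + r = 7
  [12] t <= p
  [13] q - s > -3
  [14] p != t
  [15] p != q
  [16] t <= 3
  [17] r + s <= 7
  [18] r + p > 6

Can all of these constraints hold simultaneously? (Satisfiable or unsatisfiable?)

Try p = 4, q = 0, r = 3, s = 1, t = 3.
Check constraint 1: p + r = 7; constraint 2: s - q = 1. The remaining constraints are straightforward to verify.

Satisfiable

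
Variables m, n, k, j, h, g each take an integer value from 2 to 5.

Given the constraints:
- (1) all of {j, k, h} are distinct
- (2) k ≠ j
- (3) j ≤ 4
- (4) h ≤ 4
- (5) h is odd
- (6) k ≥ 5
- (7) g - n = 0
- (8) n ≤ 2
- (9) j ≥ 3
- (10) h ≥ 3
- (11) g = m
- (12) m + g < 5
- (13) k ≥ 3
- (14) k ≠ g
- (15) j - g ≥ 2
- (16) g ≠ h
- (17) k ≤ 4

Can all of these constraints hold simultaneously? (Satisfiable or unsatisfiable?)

Constraints 3, 4, 9, 10, 13, and 17 confine each of j, k, h to the 2 values {3, 4}.
Constraint 1 requires all 3 of them to be distinct, but only 2 values are available — impossible by the pigeonhole principle.

Unsatisfiable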